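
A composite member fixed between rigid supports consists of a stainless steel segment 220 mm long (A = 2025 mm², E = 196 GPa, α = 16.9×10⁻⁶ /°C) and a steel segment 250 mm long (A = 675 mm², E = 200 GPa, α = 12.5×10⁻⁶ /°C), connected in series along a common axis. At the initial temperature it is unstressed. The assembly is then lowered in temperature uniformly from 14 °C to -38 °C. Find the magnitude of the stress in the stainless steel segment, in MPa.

With the walls removed the bar would change length by δ_free = Σ αᵢΔT Lᵢ = 16.9×10⁻⁶×52×220 + 12.5×10⁻⁶×52×250 = 0.3558 mm.
The rigid supports impose zero overall length change; the single axial force P common to all segments must satisfy P Σ Lᵢ/(AᵢEᵢ) = δ_free.
Σ Lᵢ/(AᵢEᵢ) = 220/(2025×196×10³) + 250/(675×200×10³) = 2.406×10⁻⁶ mm/N.
P = 0.3558 / 2.406×10⁻⁶ = 147900 N = 147.9 kN, tensile.
σ_{stainless steel} = P / A = 147900 / 2025 = 73.03 MPa.

σ ≈ 73 MPa (tensile)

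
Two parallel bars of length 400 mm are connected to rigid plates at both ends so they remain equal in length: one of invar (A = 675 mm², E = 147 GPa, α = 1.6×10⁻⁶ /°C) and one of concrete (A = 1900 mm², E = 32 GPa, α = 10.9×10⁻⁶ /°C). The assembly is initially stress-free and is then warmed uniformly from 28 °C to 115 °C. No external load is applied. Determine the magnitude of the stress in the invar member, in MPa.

Equilibrium of a rigid end plate with no external load gives equal and opposite internal forces ±P in the two members. Since α_{concrete} > α_{invar}, heating drives the concrete into compression and the invar into tension.
Equating the net (thermal + elastic) strains gives |α₁ − α₂|·ΔT = P·[1/(A₁E₁) + 1/(A₂E₂)].
|α₁ − α₂|·ΔT = 9.3×10⁻⁶ × 87 = 0.0008091.
1/(A₁E₁) + 1/(A₂E₂) = 1/(675×147×10³) + 1/(1900×32×10³) = 2.653×10⁻⁸ N⁻¹.
P = 0.0008091 / 2.653×10⁻⁸ = 30500 N = 30.5 kN.
σ_{invar} = P/A₁ = 30500/675 = 45.19 MPa, tensile.

σ ≈ 45.2 MPa (tensile)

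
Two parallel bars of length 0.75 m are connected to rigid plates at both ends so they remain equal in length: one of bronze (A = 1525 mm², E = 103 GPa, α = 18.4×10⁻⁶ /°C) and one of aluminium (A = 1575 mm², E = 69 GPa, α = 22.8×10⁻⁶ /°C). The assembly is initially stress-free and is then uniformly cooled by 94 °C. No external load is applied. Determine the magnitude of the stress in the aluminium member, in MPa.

σ ≈ 16.9 MPa (tensile)

The aluminium has the larger α, so on cooling it would change length more than the bronze if both were free. The rigid plates force a common final length, so the aluminium is put into tension and the bronze into compression, with equal and opposite forces P (no external load).
Compatibility of the two members (thermal + elastic change equal): (α₁ − α₂)ΔT = P·[1/(A₁E₁) + 1/(A₂E₂)].
|α₁ − α₂|·ΔT = 4.4×10⁻⁶ × 94 = 0.0004136.
1/(A₁E₁) + 1/(A₂E₂) = 1/(1525×103×10³) + 1/(1575×69×10³) = 1.557×10⁻⁸ N⁻¹.
So P = 0.0004136 / 1.557×10⁻⁸ = 26.57 kN.
σ_{aluminium} = P/A₂ = 26570/1575 = 16.87 MPa, tensile.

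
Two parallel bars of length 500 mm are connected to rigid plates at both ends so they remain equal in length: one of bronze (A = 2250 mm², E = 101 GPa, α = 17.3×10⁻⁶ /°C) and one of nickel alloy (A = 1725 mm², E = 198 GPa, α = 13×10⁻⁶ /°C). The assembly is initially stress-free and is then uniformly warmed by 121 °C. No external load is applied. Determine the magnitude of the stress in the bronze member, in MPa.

σ ≈ 31.6 MPa (compressive)

Both members must finish at the same length. With the larger α, the bronze tends to over-expand; the plates restrain it, putting the bronze in compression and the nickel alloy in tension. With no external load the two internal forces are equal and opposite, magnitude P.
Compatibility of the two members (thermal + elastic change equal): (α₁ − α₂)ΔT = P·[1/(A₁E₁) + 1/(A₂E₂)].
|α₁ − α₂|·ΔT = 4.3×10⁻⁶ × 121 = 0.0005203.
1/(A₁E₁) + 1/(A₂E₂) = 1/(2250×101×10³) + 1/(1725×198×10³) = 7.328×10⁻⁹ N⁻¹.
So P = 0.0005203 / 7.328×10⁻⁹ = 71 kN.
σ_{bronze} = P/A₁ = 71000/2250 = 31.56 MPa, compressive.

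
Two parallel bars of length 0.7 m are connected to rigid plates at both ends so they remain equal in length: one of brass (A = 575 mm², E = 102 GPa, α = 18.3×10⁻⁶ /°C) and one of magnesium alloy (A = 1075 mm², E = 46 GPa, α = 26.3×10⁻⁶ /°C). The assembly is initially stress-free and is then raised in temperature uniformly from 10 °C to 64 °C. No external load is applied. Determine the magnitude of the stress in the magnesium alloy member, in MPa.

σ ≈ 10.8 MPa (compressive)

Both members must finish at the same length. With the larger α, the magnesium alloy tends to over-expand; the plates restrain it, putting the magnesium alloy in compression and the brass in tension. With no external load the two internal forces are equal and opposite, magnitude P.
Equating the net (thermal + elastic) strains gives |α₁ − α₂|·ΔT = P·[1/(A₁E₁) + 1/(A₂E₂)].
|α₁ − α₂|·ΔT = 8×10⁻⁶ × 54 = 0.000432.
1/(A₁E₁) + 1/(A₂E₂) = 1/(575×102×10³) + 1/(1075×46×10³) = 3.727×10⁻⁸ N⁻¹.
P = 0.000432 / 3.727×10⁻⁸ = 11590 N = 11.59 kN.
σ_{magnesium alloy} = P/A₂ = 11590/1075 = 10.78 MPa, compressive.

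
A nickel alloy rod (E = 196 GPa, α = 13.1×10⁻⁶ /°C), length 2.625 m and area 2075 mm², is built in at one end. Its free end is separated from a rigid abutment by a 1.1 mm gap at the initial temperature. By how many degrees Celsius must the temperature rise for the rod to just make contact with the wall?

ΔT ≈ 32 °C

The gap closes when αΔT L = 1.1 mm, since the rod is still unstressed at that instant.
So ΔT = g/(αL) = 1.1/(13.1×10⁻⁶ × 2625) = 31.99 °C.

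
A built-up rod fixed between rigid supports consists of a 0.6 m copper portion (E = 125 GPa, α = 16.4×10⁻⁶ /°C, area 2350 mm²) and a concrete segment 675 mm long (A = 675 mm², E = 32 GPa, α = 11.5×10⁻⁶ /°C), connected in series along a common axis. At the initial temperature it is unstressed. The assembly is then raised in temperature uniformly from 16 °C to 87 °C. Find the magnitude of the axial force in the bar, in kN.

P ≈ 37.5 kN (compressive)

With the walls removed the bar would change length by δ_free = Σ αᵢΔT Lᵢ = 16.4×10⁻⁶×71×600 + 11.5×10⁻⁶×71×675 = 1.25 mm.
Since the ends are fixed, an axial force P builds up, equal in every segment, with P · Σ Lᵢ/(AᵢEᵢ) = δ_free.
Σ Lᵢ/(AᵢEᵢ) = 600/(2350×125×10³) + 675/(675×32×10³) = 3.329×10⁻⁵ mm/N.
P = 1.25 / 3.329×10⁻⁵ = 37540 N = 37.54 kN, compressive.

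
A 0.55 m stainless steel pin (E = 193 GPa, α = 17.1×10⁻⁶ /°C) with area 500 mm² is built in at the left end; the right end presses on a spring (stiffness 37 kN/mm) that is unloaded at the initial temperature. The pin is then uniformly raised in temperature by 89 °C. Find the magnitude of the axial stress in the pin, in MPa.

σ ≈ 51.2 MPa (compressive)

The unrestrained thermal change is αΔT L = 17.1×10⁻⁶ × 89 × 550 = 0.837 mm.
Let P be the compressive force at the spring. The pin shortens elastically by PL/(AE) and the spring compresses by P/k; together these equal δ_free.
So P = δ_free / [L/(AE) + 1/k] = 0.837 / [ 550/(500×193×10³) + 1/(37×10³) ].
P = 0.837 / 3.273×10⁻⁵ = 25580 N.
σ = P/A = 25580/500 = 51.15 MPa.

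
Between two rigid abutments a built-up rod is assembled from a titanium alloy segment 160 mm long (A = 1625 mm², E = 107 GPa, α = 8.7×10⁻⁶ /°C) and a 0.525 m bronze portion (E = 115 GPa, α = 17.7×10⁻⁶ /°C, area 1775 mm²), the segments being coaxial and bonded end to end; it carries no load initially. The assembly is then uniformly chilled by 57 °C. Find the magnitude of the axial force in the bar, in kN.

P ≈ 174 kN (tensile)

Free thermal contraction of the whole bar: Σ αᵢΔT Lᵢ = 8.7×10⁻⁶×57×160 + 17.7×10⁻⁶×57×525 = 0.609 mm.
The rigid supports impose zero overall length change; the single axial force P common to all segments must satisfy P Σ Lᵢ/(AᵢEᵢ) = δ_free.
Σ Lᵢ/(AᵢEᵢ) = 160/(1625×107×10³) + 525/(1775×115×10³) = 3.492×10⁻⁶ mm/N.
So P = 0.609 / 3.492×10⁻⁶ = 174.4 kN, tensile.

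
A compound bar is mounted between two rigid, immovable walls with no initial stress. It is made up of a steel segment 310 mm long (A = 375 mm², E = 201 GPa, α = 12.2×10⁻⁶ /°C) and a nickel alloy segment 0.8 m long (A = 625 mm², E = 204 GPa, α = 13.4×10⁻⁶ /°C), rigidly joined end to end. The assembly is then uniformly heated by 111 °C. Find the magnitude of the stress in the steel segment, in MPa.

σ ≈ 413 MPa (compressive)

Free thermal expansion of the whole bar: Σ αᵢΔT Lᵢ = 12.2×10⁻⁶×111×310 + 13.4×10⁻⁶×111×800 = 1.61 mm.
The rigid supports impose zero overall length change; the single axial force P common to all segments must satisfy P Σ Lᵢ/(AᵢEᵢ) = δ_free.
Σ Lᵢ/(AᵢEᵢ) = 310/(375×201×10³) + 800/(625×204×10³) = 1.039×10⁻⁵ mm/N.
So P = 1.61 / 1.039×10⁻⁵ = 155 kN, compressive.
σ_{steel} = P / A = 155000 / 375 = 413.3 MPa.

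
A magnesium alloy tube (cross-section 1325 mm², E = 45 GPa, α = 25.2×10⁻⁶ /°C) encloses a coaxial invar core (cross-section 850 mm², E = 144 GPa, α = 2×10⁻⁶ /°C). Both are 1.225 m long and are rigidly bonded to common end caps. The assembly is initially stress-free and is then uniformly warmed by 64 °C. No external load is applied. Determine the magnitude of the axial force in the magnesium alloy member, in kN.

P ≈ 59.5 kN (compressive in the magnesium alloy)

The magnesium alloy has the larger α, so on heating it would change length more than the invar if both were free. The rigid plates force a common final length, so the magnesium alloy is put into compression and the invar into tension, with equal and opposite forces P (no external load).
Equating the net (thermal + elastic) strains gives |α₁ − α₂|·ΔT = P·[1/(A₁E₁) + 1/(A₂E₂)].
|α₁ − α₂|·ΔT = 23.2×10⁻⁶ × 64 = 0.001485.
1/(A₁E₁) + 1/(A₂E₂) = 1/(1325×45×10³) + 1/(850×144×10³) = 2.494×10⁻⁸ N⁻¹.
P = 0.001485 / 2.494×10⁻⁸ = 59530 N = 59.53 kN.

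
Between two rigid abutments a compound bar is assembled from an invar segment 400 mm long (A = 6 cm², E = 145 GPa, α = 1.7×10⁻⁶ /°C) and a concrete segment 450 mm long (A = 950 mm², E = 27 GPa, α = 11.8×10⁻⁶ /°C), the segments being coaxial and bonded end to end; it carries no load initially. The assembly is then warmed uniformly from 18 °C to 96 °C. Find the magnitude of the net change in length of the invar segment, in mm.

Free thermal expansion of the whole bar: Σ αᵢΔT Lᵢ = 1.7×10⁻⁶×78×400 + 11.8×10⁻⁶×78×450 = 0.4672 mm.
The walls prevent any net length change, so an axial force P (same in every segment) develops. Compatibility: P · Σ Lᵢ/(AᵢEᵢ) = δ_free.
Σ Lᵢ/(AᵢEᵢ) = 400/(600×145×10³) + 450/(950×27×10³) = 2.214×10⁻⁵ mm/N.
P = 0.4672 / 2.214×10⁻⁵ = 21100 N = 21.1 kN, compressive.
For the invar segment, free thermal change = 1.7×10⁻⁶×78×400 = 0.05304 mm and elastic change from P = 21100×400/(600×145×10³) = 0.09702 mm; these oppose, so the net change is 0.044 mm (segment shortens).

|ΔL| ≈ 0.044 mm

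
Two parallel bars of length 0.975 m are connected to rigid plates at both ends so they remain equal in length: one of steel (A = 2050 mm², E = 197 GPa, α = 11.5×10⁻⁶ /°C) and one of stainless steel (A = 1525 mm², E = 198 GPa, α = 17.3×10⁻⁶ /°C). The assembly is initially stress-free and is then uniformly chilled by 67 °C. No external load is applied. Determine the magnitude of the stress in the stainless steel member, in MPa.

The stainless steel has the larger α, so on cooling it would change length more than the steel if both were free. The rigid plates force a common final length, so the stainless steel is put into tension and the steel into compression, with equal and opposite forces P (no external load).
Setting the final lengths equal and cancelling L: (α₁ − α₂)ΔT = P/(A₁E₁) + P/(A₂E₂).
|α₁ − α₂|·ΔT = 5.8×10⁻⁶ × 67 = 0.0003886.
1/(A₁E₁) + 1/(A₂E₂) = 1/(2050×197×10³) + 1/(1525×198×10³) = 5.788×10⁻⁹ N⁻¹.
So P = 0.0003886 / 5.788×10⁻⁹ = 67.14 kN.
σ_{stainless steel} = P/A₂ = 67140/1525 = 44.03 MPa, tensile.

σ ≈ 44 MPa (tensile)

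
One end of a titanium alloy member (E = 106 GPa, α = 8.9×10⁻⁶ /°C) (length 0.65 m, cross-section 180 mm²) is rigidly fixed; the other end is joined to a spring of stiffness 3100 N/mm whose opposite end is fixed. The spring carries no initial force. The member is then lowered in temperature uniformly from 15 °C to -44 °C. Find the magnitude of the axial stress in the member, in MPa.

If the spring were absent the member would shorten by αΔT L = 8.9×10⁻⁶ × 59 × 650 = 0.3413 mm.
With a force P in the spring, the elastic change of the member is PL/(AE) and that of the spring is P/k; compatibility requires their sum to equal δ_free.
P [ L/(AE) + 1/k ] = δ_free → P [ 650/(180×106×10³) + 1/(3100) ] = 0.3413.
P = 0.3413 / 0.0003566 = 957 N.
σ = P/A = 957/180 = 5.317 MPa.

σ ≈ 5.32 MPa (tensile)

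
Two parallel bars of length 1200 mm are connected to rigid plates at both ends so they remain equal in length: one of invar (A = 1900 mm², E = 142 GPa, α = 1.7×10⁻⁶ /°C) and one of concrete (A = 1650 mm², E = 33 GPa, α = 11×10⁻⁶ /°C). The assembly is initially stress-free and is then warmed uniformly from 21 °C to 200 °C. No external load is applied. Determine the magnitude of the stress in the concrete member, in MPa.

Both members must finish at the same length. With the larger α, the concrete tends to over-expand; the plates restrain it, putting the concrete in compression and the invar in tension. With no external load the two internal forces are equal and opposite, magnitude P.
Equating the net (thermal + elastic) strains gives |α₁ − α₂|·ΔT = P·[1/(A₁E₁) + 1/(A₂E₂)].
|α₁ − α₂|·ΔT = 9.3×10⁻⁶ × 179 = 0.001665.
1/(A₁E₁) + 1/(A₂E₂) = 1/(1900×142×10³) + 1/(1650×33×10³) = 2.207×10⁻⁸ N⁻¹.
P = 0.001665 / 2.207×10⁻⁸ = 75420 N = 75.42 kN.
σ_{concrete} = P/A₂ = 75420/1650 = 45.71 MPa, compressive.

σ ≈ 45.7 MPa (compressive)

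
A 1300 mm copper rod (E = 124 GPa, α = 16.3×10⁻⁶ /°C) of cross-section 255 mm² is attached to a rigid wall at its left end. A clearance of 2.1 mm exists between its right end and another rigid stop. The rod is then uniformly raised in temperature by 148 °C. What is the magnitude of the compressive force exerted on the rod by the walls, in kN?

Free thermal elongation = αΔT L = 16.3×10⁻⁶ × 148 × 1300 = 3.136 mm.
After closing the 2.1 mm clearance, 3.136 − 2.1 = 1.036 mm of expansion remains to be suppressed by the wall.
Compatibility: PL/(AE) = 1.036 mm, so σ = P/A = E × (1.036/1300) = 98.83 MPa.
Force on the wall = σA = 98.83 × 255 mm² = 25.2 kN.

P ≈ 25.2 kN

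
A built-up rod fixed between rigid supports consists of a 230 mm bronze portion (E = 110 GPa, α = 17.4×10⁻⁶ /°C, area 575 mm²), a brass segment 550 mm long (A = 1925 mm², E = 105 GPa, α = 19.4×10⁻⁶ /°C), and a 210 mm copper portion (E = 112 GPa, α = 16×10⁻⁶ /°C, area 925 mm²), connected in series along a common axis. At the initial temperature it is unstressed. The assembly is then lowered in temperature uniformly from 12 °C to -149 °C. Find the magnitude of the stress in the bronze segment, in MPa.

With the walls removed the bar would change length by δ_free = Σ αᵢΔT Lᵢ = 17.4×10⁻⁶×161×230 + 19.4×10⁻⁶×161×550 + 16×10⁻⁶×161×210 = 2.903 mm.
The walls prevent any net length change, so an axial force P (same in every segment) develops. Compatibility: P · Σ Lᵢ/(AᵢEᵢ) = δ_free.
The series flexibility is Σ Lᵢ/(AᵢEᵢ) = 230/(575×110×10³) + 550/(1925×105×10³) + 210/(925×112×10³) = 8.384×10⁻⁶ mm/N.
Hence P = δ_free / Σ(L/AE) = 2.903/8.384×10⁻⁶ = 346.3 kN (tensile).
σ_{bronze} = P / A = 346300 / 575 = 602.2 MPa.

σ ≈ 602 MPa (tensile)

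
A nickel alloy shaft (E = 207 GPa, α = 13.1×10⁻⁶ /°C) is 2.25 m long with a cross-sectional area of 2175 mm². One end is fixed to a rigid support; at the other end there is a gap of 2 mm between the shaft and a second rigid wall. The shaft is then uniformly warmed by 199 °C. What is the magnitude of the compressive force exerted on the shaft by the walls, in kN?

Free thermal elongation = αΔT L = 13.1×10⁻⁶ × 199 × 2250 = 5.866 mm.
This exceeds the 2 mm gap, so the wall pushes back. The portion of expansion that must be recovered elastically is δ_free − gap = 5.866 − 2 = 3.866 mm.
So σ = E(δ_free − g)/L = 207×10³ × 3.866/2250 = 355.6 MPa.
Force on the wall = σA = 355.6 × 2175 mm² = 773.5 kN.

P ≈ 773 kN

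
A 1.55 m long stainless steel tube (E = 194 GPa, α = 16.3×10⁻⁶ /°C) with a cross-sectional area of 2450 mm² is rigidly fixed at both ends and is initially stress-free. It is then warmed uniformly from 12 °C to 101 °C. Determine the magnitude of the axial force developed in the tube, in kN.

Full restraint means ε = 0, so the stress is σ = EαΔT = 194×10³ × 16.3×10⁻⁶ × 89 = 281.4 MPa.
Axial force P = σA = 281.4 × 2450 = 689500 N = 689.5 kN, compressive.

P ≈ 690 kN (compressive)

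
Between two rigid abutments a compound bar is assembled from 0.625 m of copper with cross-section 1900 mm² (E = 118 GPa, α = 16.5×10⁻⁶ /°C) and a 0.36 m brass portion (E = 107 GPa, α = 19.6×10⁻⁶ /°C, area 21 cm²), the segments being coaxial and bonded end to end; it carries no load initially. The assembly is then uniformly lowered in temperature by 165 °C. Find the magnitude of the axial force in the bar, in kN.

P ≈ 653 kN (tensile)

With the walls removed the bar would change length by δ_free = Σ αᵢΔT Lᵢ = 16.5×10⁻⁶×165×625 + 19.6×10⁻⁶×165×360 = 2.866 mm.
The rigid supports impose zero overall length change; the single axial force P common to all segments must satisfy P Σ Lᵢ/(AᵢEᵢ) = δ_free.
Σ Lᵢ/(AᵢEᵢ) = 625/(1900×118×10³) + 360/(2100×107×10³) = 4.39×10⁻⁶ mm/N.
Hence P = δ_free / Σ(L/AE) = 2.866/4.39×10⁻⁶ = 652.8 kN (tensile).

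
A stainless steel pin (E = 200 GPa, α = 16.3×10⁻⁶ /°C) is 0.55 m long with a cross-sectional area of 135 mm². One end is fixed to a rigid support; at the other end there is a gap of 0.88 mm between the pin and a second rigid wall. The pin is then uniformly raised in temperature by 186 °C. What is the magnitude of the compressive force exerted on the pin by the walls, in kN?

P ≈ 38.7 kN

Free thermal elongation = αΔT L = 16.3×10⁻⁶ × 186 × 550 = 1.667 mm.
After closing the 0.88 mm clearance, 1.667 − 0.88 = 0.7875 mm of expansion remains to be suppressed by the wall.
Compatibility: PL/(AE) = 0.7875 mm, so σ = P/A = E × (0.7875/550) = 286.4 MPa.
Force on the wall = σA = 286.4 × 135 mm² = 38.66 kN.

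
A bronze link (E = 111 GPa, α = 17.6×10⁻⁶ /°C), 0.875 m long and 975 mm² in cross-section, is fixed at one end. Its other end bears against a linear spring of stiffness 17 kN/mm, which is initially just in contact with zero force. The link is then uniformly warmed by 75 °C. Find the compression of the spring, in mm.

δ ≈ 1.02 mm

The unrestrained thermal change is αΔT L = 17.6×10⁻⁶ × 75 × 875 = 1.155 mm.
With a force P in the spring, the elastic change of the link is PL/(AE) and that of the spring is P/k; compatibility requires their sum to equal δ_free.
P [ L/(AE) + 1/k ] = δ_free → P [ 875/(975×111×10³) + 1/(17×10³) ] = 1.155.
P = 1.155 / 6.691×10⁻⁵ = 17260 N.
Spring compression = P/k = 17260/(17×10³) = 1.015 mm.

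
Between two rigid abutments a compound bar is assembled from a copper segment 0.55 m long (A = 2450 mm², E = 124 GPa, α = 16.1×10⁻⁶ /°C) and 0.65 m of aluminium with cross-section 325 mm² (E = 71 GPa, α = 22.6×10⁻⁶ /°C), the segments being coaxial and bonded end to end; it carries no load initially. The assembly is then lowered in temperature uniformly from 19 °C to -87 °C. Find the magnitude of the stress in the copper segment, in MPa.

σ ≈ 34 MPa (tensile)

With the walls removed the bar would change length by δ_free = Σ αᵢΔT Lᵢ = 16.1×10⁻⁶×106×550 + 22.6×10⁻⁶×106×650 = 2.496 mm.
Since the ends are fixed, an axial force P builds up, equal in every segment, with P · Σ Lᵢ/(AᵢEᵢ) = δ_free.
Σ Lᵢ/(AᵢEᵢ) = 550/(2450×124×10³) + 650/(325×71×10³) = 2.998×10⁻⁵ mm/N.
P = 2.496 / 2.998×10⁻⁵ = 83250 N = 83.25 kN, tensile.
σ_{copper} = P / A = 83250 / 2450 = 33.98 MPa.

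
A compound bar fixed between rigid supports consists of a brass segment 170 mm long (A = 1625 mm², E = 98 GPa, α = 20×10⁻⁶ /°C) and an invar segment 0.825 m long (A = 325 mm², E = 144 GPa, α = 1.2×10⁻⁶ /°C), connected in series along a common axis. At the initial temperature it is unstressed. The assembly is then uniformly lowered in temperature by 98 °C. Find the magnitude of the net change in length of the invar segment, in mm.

If the supports were absent, the total length change would be Σ αᵢΔT Lᵢ = 20×10⁻⁶×98×170 + 1.2×10⁻⁶×98×825 = 0.4302 mm.
The walls prevent any net length change, so an axial force P (same in every segment) develops. Compatibility: P · Σ Lᵢ/(AᵢEᵢ) = δ_free.
The series flexibility is Σ Lᵢ/(AᵢEᵢ) = 170/(1625×98×10³) + 825/(325×144×10³) = 1.87×10⁻⁵ mm/N.
P = 0.4302 / 1.87×10⁻⁵ = 23010 N = 23.01 kN, tensile.
For the invar segment, free thermal change = 1.2×10⁻⁶×98×825 = 0.09702 mm and elastic change from P = 23010×825/(325×144×10³) = 0.4057 mm; these oppose, so the net change is 0.309 mm (segment lengthens).

|ΔL| ≈ 0.309 mm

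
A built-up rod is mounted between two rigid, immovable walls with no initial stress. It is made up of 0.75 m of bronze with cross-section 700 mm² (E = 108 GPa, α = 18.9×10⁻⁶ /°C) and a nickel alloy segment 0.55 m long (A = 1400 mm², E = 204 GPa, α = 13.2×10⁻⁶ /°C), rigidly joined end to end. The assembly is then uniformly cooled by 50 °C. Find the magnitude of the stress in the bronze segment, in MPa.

σ ≈ 129 MPa (tensile)

With the walls removed the bar would change length by δ_free = Σ αᵢΔT Lᵢ = 18.9×10⁻⁶×50×750 + 13.2×10⁻⁶×50×550 = 1.072 mm.
The walls prevent any net length change, so an axial force P (same in every segment) develops. Compatibility: P · Σ Lᵢ/(AᵢEᵢ) = δ_free.
Σ Lᵢ/(AᵢEᵢ) = 750/(700×108×10³) + 550/(1400×204×10³) = 1.185×10⁻⁵ mm/N.
P = 1.072 / 1.185×10⁻⁵ = 90470 N = 90.47 kN, tensile.
σ_{bronze} = P / A = 90470 / 700 = 129.2 MPa.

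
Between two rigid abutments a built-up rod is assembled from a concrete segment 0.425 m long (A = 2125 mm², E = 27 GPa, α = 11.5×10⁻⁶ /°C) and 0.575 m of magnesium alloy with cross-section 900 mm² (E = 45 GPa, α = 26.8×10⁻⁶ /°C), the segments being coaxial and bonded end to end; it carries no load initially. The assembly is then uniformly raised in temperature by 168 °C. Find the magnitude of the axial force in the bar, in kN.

P ≈ 158 kN (compressive)

With the walls removed the bar would change length by δ_free = Σ αᵢΔT Lᵢ = 11.5×10⁻⁶×168×425 + 26.8×10⁻⁶×168×575 = 3.41 mm.
Since the ends are fixed, an axial force P builds up, equal in every segment, with P · Σ Lᵢ/(AᵢEᵢ) = δ_free.
Σ Lᵢ/(AᵢEᵢ) = 425/(2125×27×10³) + 575/(900×45×10³) = 2.16×10⁻⁵ mm/N.
So P = 3.41 / 2.16×10⁻⁵ = 157.8 kN, compressive.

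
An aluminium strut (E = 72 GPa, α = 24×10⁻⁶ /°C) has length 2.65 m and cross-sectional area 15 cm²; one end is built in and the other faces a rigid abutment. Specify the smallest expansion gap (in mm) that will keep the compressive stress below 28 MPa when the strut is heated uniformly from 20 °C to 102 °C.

With no wall the strut would lengthen by αΔT L = 24×10⁻⁶ × 82 × 2650 = 5.215 mm.
A stress of 28 MPa corresponds to the wall pushing the strut back by σL/E = 28×2650/(72×10³) = 1.031 mm.
The gap must absorb the remainder: g_min = 5.215 − 1.031 = 4.185 mm.

g ≈ 4.18 mm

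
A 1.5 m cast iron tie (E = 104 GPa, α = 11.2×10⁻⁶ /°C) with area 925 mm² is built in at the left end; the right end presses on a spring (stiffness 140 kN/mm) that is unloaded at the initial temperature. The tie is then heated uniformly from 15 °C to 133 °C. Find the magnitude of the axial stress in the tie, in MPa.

σ ≈ 94.3 MPa (compressive)

Free thermal expansion: δ_free = αΔT L = 11.2×10⁻⁶ × 118 × 1500 = 1.982 mm.
Let P be the compressive force at the spring. The tie shortens elastically by PL/(AE) and the spring compresses by P/k; together these equal δ_free.
P [ L/(AE) + 1/k ] = δ_free → P [ 1500/(925×104×10³) + 1/(140×10³) ] = 1.982.
P = 1.982 / 2.274×10⁻⁵ = 87190 N.
σ = P/A = 87190/925 = 94.26 MPa.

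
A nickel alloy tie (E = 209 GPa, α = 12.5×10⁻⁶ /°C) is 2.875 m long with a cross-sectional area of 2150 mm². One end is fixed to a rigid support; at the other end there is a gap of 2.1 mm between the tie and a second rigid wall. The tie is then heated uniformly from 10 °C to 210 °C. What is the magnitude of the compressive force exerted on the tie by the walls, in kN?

Free thermal elongation = αΔT L = 12.5×10⁻⁶ × 200 × 2875 = 7.187 mm.
The gap closes (δ_free > 2.1 mm) and the wall then resists a further 7.187 − 2.1 = 5.087 mm of expansion.
So σ = E(δ_free − g)/L = 209×10³ × 5.087/2875 = 369.8 MPa.
Force on the wall = σA = 369.8 × 2150 mm² = 795.2 kN.

P ≈ 795 kN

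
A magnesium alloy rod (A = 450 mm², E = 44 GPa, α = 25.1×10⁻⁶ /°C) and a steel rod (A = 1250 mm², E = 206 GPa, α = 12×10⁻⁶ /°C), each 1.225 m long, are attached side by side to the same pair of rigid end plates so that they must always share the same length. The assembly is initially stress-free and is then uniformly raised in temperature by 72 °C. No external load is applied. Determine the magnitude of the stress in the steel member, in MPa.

σ ≈ 13.9 MPa (tensile)

Both members must finish at the same length. With the larger α, the magnesium alloy tends to over-expand; the plates restrain it, putting the magnesium alloy in compression and the steel in tension. With no external load the two internal forces are equal and opposite, magnitude P.
Equating the net (thermal + elastic) strains gives |α₁ − α₂|·ΔT = P·[1/(A₁E₁) + 1/(A₂E₂)].
|α₁ − α₂|·ΔT = 13.1×10⁻⁶ × 72 = 0.0009432.
1/(A₁E₁) + 1/(A₂E₂) = 1/(450×44×10³) + 1/(1250×206×10³) = 5.439×10⁻⁸ N⁻¹.
So P = 0.0009432 / 5.439×10⁻⁸ = 17.34 kN.
σ_{steel} = P/A₂ = 17340/1250 = 13.87 MPa, tensile.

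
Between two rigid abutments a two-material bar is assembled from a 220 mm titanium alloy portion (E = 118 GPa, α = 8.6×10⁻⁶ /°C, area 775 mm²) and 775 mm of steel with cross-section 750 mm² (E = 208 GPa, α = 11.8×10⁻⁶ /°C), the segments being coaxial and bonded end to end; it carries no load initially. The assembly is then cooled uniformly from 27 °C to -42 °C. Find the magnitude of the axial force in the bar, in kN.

If the supports were absent, the total length change would be Σ αᵢΔT Lᵢ = 8.6×10⁻⁶×69×220 + 11.8×10⁻⁶×69×775 = 0.7616 mm.
Since the ends are fixed, an axial force P builds up, equal in every segment, with P · Σ Lᵢ/(AᵢEᵢ) = δ_free.
The series flexibility is Σ Lᵢ/(AᵢEᵢ) = 220/(775×118×10³) + 775/(750×208×10³) = 7.374×10⁻⁶ mm/N.
Hence P = δ_free / Σ(L/AE) = 0.7616/7.374×10⁻⁶ = 103.3 kN (tensile).

P ≈ 103 kN (tensile)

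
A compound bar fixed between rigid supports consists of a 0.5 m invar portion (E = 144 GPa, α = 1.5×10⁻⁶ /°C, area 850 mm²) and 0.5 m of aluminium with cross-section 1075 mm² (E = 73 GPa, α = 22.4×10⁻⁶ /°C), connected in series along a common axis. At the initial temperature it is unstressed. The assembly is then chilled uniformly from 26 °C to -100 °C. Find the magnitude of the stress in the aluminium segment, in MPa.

Free thermal contraction of the whole bar: Σ αᵢΔT Lᵢ = 1.5×10⁻⁶×126×500 + 22.4×10⁻⁶×126×500 = 1.506 mm.
The rigid supports impose zero overall length change; the single axial force P common to all segments must satisfy P Σ Lᵢ/(AᵢEᵢ) = δ_free.
The series flexibility is Σ Lᵢ/(AᵢEᵢ) = 500/(850×144×10³) + 500/(1075×73×10³) = 1.046×10⁻⁵ mm/N.
P = 1.506 / 1.046×10⁻⁵ = 144000 N = 144 kN, tensile.
σ_{aluminium} = P / A = 144000 / 1075 = 134 MPa.

σ ≈ 134 MPa (tensile)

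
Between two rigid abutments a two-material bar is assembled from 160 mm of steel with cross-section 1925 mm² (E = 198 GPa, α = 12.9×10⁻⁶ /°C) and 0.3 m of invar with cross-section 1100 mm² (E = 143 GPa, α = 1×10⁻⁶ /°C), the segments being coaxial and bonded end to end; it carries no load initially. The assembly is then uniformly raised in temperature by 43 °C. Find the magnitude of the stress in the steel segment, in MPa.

σ ≈ 22.7 MPa (compressive)

With the walls removed the bar would change length by δ_free = Σ αᵢΔT Lᵢ = 12.9×10⁻⁶×43×160 + 1×10⁻⁶×43×300 = 0.1017 mm.
The walls prevent any net length change, so an axial force P (same in every segment) develops. Compatibility: P · Σ Lᵢ/(AᵢEᵢ) = δ_free.
Σ Lᵢ/(AᵢEᵢ) = 160/(1925×198×10³) + 300/(1100×143×10³) = 2.327×10⁻⁶ mm/N.
P = 0.1017 / 2.327×10⁻⁶ = 43680 N = 43.68 kN, compressive.
σ_{steel} = P / A = 43680 / 1925 = 22.69 MPa.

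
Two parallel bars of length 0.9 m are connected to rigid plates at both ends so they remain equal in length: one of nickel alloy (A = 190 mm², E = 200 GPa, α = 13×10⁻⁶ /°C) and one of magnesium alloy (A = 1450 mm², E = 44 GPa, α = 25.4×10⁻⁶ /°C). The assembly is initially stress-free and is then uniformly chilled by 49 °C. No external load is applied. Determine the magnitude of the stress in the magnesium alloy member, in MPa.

σ ≈ 9.98 MPa (tensile)

Both members must finish at the same length. With the larger α, the magnesium alloy tends to over-contract; the plates restrain it, putting the magnesium alloy in tension and the nickel alloy in compression. With no external load the two internal forces are equal and opposite, magnitude P.
Compatibility of the two members (thermal + elastic change equal): (α₁ − α₂)ΔT = P·[1/(A₁E₁) + 1/(A₂E₂)].
|α₁ − α₂|·ΔT = 12.4×10⁻⁶ × 49 = 0.0006076.
1/(A₁E₁) + 1/(A₂E₂) = 1/(190×200×10³) + 1/(1450×44×10³) = 4.199×10⁻⁸ N⁻¹.
P = 0.0006076 / 4.199×10⁻⁸ = 14470 N = 14.47 kN.
σ_{magnesium alloy} = P/A₂ = 14470/1450 = 9.979 MPa, tensile.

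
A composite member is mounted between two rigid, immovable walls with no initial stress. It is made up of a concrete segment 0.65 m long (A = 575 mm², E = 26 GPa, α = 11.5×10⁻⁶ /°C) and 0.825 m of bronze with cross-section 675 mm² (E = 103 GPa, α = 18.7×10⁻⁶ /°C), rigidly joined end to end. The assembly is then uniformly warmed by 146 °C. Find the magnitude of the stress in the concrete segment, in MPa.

With the walls removed the bar would change length by δ_free = Σ αᵢΔT Lᵢ = 11.5×10⁻⁶×146×650 + 18.7×10⁻⁶×146×825 = 3.344 mm.
Since the ends are fixed, an axial force P builds up, equal in every segment, with P · Σ Lᵢ/(AᵢEᵢ) = δ_free.
Σ Lᵢ/(AᵢEᵢ) = 650/(575×26×10³) + 825/(675×103×10³) = 5.534×10⁻⁵ mm/N.
Hence P = δ_free / Σ(L/AE) = 3.344/5.534×10⁻⁵ = 60.42 kN (compressive).
σ_{concrete} = P / A = 60420 / 575 = 105.1 MPa.

σ ≈ 105 MPa (compressive)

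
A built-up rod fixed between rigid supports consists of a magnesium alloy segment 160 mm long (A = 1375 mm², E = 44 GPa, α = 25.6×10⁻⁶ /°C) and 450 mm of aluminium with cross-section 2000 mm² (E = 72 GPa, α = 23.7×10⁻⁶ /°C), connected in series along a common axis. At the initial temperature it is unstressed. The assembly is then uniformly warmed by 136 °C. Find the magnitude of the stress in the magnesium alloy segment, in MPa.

σ ≈ 253 MPa (compressive)

If the supports were absent, the total length change would be Σ αᵢΔT Lᵢ = 25.6×10⁻⁶×136×160 + 23.7×10⁻⁶×136×450 = 2.007 mm.
Since the ends are fixed, an axial force P builds up, equal in every segment, with P · Σ Lᵢ/(AᵢEᵢ) = δ_free.
The series flexibility is Σ Lᵢ/(AᵢEᵢ) = 160/(1375×44×10³) + 450/(2000×72×10³) = 5.77×10⁻⁶ mm/N.
So P = 2.007 / 5.77×10⁻⁶ = 347.9 kN, compressive.
σ_{magnesium alloy} = P / A = 347900 / 1375 = 253 MPa.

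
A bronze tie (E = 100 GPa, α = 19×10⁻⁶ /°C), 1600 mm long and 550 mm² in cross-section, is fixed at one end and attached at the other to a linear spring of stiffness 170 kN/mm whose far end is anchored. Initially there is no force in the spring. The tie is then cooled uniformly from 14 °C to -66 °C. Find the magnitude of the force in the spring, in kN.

Free thermal contraction: δ_free = αΔT L = 19×10⁻⁶ × 80 × 1600 = 2.432 mm.
Let P be the tensile force in the spring. The tie extends elastically by PL/(AE) and the spring stretches by P/k; together these equal δ_free.
P [ L/(AE) + 1/k ] = δ_free → P [ 1600/(550×100×10³) + 1/(170×10³) ] = 2.432.
P = 2.432 / 3.497×10⁻⁵ = 69540 N.

P ≈ 69.5 kN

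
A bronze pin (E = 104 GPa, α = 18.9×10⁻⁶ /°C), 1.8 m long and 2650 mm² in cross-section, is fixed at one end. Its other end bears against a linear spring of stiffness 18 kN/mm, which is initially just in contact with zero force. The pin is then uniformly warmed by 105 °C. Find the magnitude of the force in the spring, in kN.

Free thermal expansion: δ_free = αΔT L = 18.9×10⁻⁶ × 105 × 1800 = 3.572 mm.
Let P be the compressive force at the spring. The pin shortens elastically by PL/(AE) and the spring compresses by P/k; together these equal δ_free.
P [ L/(AE) + 1/k ] = δ_free → P [ 1800/(2650×104×10³) + 1/(18×10³) ] = 3.572.
P = 3.572 / 6.209×10⁻⁵ = 57530 N.

P ≈ 57.5 kN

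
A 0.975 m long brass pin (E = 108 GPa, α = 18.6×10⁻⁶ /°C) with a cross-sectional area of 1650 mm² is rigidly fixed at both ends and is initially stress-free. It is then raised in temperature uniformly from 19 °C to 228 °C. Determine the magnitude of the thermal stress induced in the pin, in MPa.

With length fixed, the mechanical strain must cancel the thermal strain αΔT = 18.6×10⁻⁶ × 209 = 3887.4×10⁻⁶.
Hence σ = E·αΔT = 108×10³ × 3887.4×10⁻⁶ = 419.8 MPa, compressive.

σ ≈ 420 MPa (compressive)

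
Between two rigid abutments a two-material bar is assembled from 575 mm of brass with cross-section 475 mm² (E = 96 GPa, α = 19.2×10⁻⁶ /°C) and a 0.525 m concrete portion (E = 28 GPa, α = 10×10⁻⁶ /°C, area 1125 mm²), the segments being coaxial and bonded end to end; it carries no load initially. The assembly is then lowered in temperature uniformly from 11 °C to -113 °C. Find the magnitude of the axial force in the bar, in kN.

Free thermal contraction of the whole bar: Σ αᵢΔT Lᵢ = 19.2×10⁻⁶×124×575 + 10×10⁻⁶×124×525 = 2.02 mm.
Since the ends are fixed, an axial force P builds up, equal in every segment, with P · Σ Lᵢ/(AᵢEᵢ) = δ_free.
The series flexibility is Σ Lᵢ/(AᵢEᵢ) = 575/(475×96×10³) + 525/(1125×28×10³) = 2.928×10⁻⁵ mm/N.
So P = 2.02 / 2.928×10⁻⁵ = 69 kN, tensile.

P ≈ 69 kN (tensile)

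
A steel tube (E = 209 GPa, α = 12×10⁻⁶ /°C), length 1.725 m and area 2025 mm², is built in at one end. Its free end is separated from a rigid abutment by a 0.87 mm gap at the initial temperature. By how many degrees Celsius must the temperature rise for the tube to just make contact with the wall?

The gap closes when αΔT L = 0.87 mm, since the tube is still unstressed at that instant.
ΔT = 0.87 / (12×10⁻⁶ × 1725) = 42.03 °C.

ΔT ≈ 42 °C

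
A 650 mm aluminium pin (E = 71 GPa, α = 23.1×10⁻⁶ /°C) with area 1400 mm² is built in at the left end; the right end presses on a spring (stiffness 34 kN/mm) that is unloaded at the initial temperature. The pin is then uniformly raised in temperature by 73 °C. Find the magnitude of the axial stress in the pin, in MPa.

σ ≈ 21.8 MPa (compressive)

Free thermal expansion: δ_free = αΔT L = 23.1×10⁻⁶ × 73 × 650 = 1.096 mm.
Let P be the compressive force at the spring. The pin shortens elastically by PL/(AE) and the spring compresses by P/k; together these equal δ_free.
P [ L/(AE) + 1/k ] = δ_free → P [ 650/(1400×71×10³) + 1/(34×10³) ] = 1.096.
P = 1.096 / 3.595×10⁻⁵ = 30490 N.
σ = P/A = 30490/1400 = 21.78 MPa.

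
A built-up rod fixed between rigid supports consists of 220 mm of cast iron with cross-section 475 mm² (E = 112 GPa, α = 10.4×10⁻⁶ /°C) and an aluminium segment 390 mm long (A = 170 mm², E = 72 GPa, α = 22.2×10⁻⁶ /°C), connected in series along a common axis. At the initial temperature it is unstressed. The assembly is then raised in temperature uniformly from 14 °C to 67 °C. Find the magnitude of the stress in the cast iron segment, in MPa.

σ ≈ 33.9 MPa (compressive)

If the supports were absent, the total length change would be Σ αᵢΔT Lᵢ = 10.4×10⁻⁶×53×220 + 22.2×10⁻⁶×53×390 = 0.5801 mm.
The rigid supports impose zero overall length change; the single axial force P common to all segments must satisfy P Σ Lᵢ/(AᵢEᵢ) = δ_free.
The series flexibility is Σ Lᵢ/(AᵢEᵢ) = 220/(475×112×10³) + 390/(170×72×10³) = 3.6×10⁻⁵ mm/N.
Hence P = δ_free / Σ(L/AE) = 0.5801/3.6×10⁻⁵ = 16.12 kN (compressive).
σ_{cast iron} = P / A = 16120 / 475 = 33.93 MPa.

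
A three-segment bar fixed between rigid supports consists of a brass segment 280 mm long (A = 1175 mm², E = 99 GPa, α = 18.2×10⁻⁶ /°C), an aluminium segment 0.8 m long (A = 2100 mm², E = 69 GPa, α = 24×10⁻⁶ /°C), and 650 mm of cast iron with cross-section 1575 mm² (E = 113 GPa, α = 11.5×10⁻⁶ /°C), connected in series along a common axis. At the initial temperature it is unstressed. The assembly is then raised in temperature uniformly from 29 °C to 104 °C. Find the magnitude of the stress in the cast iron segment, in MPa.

σ ≈ 131 MPa (compressive)

With the walls removed the bar would change length by δ_free = Σ αᵢΔT Lᵢ = 18.2×10⁻⁶×75×280 + 24×10⁻⁶×75×800 + 11.5×10⁻⁶×75×650 = 2.383 mm.
The rigid supports impose zero overall length change; the single axial force P common to all segments must satisfy P Σ Lᵢ/(AᵢEᵢ) = δ_free.
Σ Lᵢ/(AᵢEᵢ) = 280/(1175×99×10³) + 800/(2100×69×10³) + 650/(1575×113×10³) = 1.158×10⁻⁵ mm/N.
P = 2.383 / 1.158×10⁻⁵ = 205800 N = 205.8 kN, compressive.
σ_{cast iron} = P / A = 205800 / 1575 = 130.6 MPa.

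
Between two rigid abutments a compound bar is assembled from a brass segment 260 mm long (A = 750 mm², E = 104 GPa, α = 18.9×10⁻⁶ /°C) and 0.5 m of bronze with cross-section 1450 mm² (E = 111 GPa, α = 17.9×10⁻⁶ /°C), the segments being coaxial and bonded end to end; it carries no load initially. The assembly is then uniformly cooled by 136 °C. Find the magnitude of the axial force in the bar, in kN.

Free thermal contraction of the whole bar: Σ αᵢΔT Lᵢ = 18.9×10⁻⁶×136×260 + 17.9×10⁻⁶×136×500 = 1.886 mm.
The walls prevent any net length change, so an axial force P (same in every segment) develops. Compatibility: P · Σ Lᵢ/(AᵢEᵢ) = δ_free.
Σ Lᵢ/(AᵢEᵢ) = 260/(750×104×10³) + 500/(1450×111×10³) = 6.44×10⁻⁶ mm/N.
Hence P = δ_free / Σ(L/AE) = 1.886/6.44×10⁻⁶ = 292.8 kN (tensile).

P ≈ 293 kN (tensile)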